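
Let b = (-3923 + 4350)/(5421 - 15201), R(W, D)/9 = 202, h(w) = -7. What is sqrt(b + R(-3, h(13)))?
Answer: sqrt(43471153785)/4890 ≈ 42.638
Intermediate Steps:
R(W, D) = 1818 (R(W, D) = 9*202 = 1818)
b = -427/9780 (b = 427/(-9780) = 427*(-1/9780) = -427/9780 ≈ -0.043661)
sqrt(b + R(-3, h(13))) = sqrt(-427/9780 + 1818) = sqrt(17779613/9780) = sqrt(43471153785)/4890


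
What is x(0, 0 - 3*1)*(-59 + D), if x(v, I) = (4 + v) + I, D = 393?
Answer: 334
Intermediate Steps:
x(v, I) = 4 + I + v
x(0, 0 - 3*1)*(-59 + D) = (4 + (0 - 3*1) + 0)*(-59 + 393) = (4 + (0 - 3) + 0)*334 = (4 - 3 + 0)*334 = 1*334 = 334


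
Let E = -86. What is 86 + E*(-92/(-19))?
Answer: -6278/19 ≈ -330.42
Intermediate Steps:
86 + E*(-92/(-19)) = 86 - (-7912)/(-19) = 86 - (-7912)*(-1)/19 = 86 - 86*92/19 = 86 - 7912/19 = -6278/19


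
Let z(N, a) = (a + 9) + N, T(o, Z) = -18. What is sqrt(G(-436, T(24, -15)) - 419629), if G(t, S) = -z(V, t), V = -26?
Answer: 2*I*sqrt(104794) ≈ 647.44*I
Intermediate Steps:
z(N, a) = 9 + N + a (z(N, a) = (9 + a) + N = 9 + N + a)
G(t, S) = 17 - t (G(t, S) = -(9 - 26 + t) = -(-17 + t) = 17 - t)
sqrt(G(-436, T(24, -15)) - 419629) = sqrt((17 - 1*(-436)) - 419629) = sqrt((17 + 436) - 419629) = sqrt(453 - 419629) = sqrt(-419176) = 2*I*sqrt(104794)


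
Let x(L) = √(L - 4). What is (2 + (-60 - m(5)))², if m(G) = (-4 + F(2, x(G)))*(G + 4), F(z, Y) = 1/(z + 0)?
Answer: 2809/4 ≈ 702.25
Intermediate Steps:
x(L) = √(-4 + L)
F(z, Y) = 1/z
m(G) = -14 - 7*G/2 (m(G) = (-4 + 1/2)*(G + 4) = (-4 + ½)*(4 + G) = -7*(4 + G)/2 = -14 - 7*G/2)
(2 + (-60 - m(5)))² = (2 + (-60 - (-14 - 7/2*5)))² = (2 + (-60 - (-14 - 35/2)))² = (2 + (-60 - 1*(-63/2)))² = (2 + (-60 + 63/2))² = (2 - 57/2)² = (-53/2)² = 2809/4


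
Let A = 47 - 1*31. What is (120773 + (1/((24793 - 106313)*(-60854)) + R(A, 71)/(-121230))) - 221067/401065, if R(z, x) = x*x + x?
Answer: 1849546832293992837877/15314316273627168 ≈ 1.2077e+5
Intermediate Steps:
A = 16 (A = 47 - 31 = 16)
R(z, x) = x + x**2 (R(z, x) = x**2 + x = x + x**2)
(120773 + (1/((24793 - 106313)*(-60854)) + R(A, 71)/(-121230))) - 221067/401065 = (120773 + (1/((24793 - 106313)*(-60854)) + (71*(1 + 71))/(-121230))) - 221067/401065 = (120773 + (-1/60854/(-81520) + (71*72)*(-1/121230))) - 221067*1/401065 = (120773 + (-1/81520*(-1/60854) + 5112*(-1/121230))) - 31581/57295 = (120773 + (1/4960818080 - 284/6735)) - 31581/57295 = (120773 - 281774465597/6682221953760) - 31581/57295 = 807031710246990883/6682221953760 - 31581/57295 = 1849546832293992837877/15314316273627168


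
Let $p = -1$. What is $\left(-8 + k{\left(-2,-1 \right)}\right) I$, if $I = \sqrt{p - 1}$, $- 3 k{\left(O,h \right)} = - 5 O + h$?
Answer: $- 11 i \sqrt{2} \approx - 15.556 i$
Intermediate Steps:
$k{\left(O,h \right)} = - \frac{h}{3} + \frac{5 O}{3}$ ($k{\left(O,h \right)} = - \frac{- 5 O + h}{3} = - \frac{h - 5 O}{3} = - \frac{h}{3} + \frac{5 O}{3}$)
$I = i \sqrt{2}$ ($I = \sqrt{-1 - 1} = \sqrt{-2} = i \sqrt{2} \approx 1.4142 i$)
$\left(-8 + k{\left(-2,-1 \right)}\right) I = \left(-8 + \left(\left(- \frac{1}{3}\right) \left(-1\right) + \frac{5}{3} \left(-2\right)\right)\right) i \sqrt{2} = \left(-8 + \left(\frac{1}{3} - \frac{10}{3}\right)\right) i \sqrt{2} = \left(-8 - 3\right) i \sqrt{2} = - 11 i \sqrt{2}$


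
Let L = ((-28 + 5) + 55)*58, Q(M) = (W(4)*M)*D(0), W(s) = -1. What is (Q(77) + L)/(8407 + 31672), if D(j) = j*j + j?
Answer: 1856/40079 ≈ 0.046309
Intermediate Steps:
D(j) = j + j**2 (D(j) = j**2 + j = j + j**2)
Q(M) = 0 (Q(M) = (-M)*(0*(1 + 0)) = (-M)*(0*1) = -M*0 = 0)
L = 1856 (L = (-23 + 55)*58 = 32*58 = 1856)
(Q(77) + L)/(8407 + 31672) = (0 + 1856)/(8407 + 31672) = 1856/40079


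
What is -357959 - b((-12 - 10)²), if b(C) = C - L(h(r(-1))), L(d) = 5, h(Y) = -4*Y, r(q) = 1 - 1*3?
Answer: -358438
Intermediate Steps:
r(q) = -2 (r(q) = 1 - 3 = -2)
b(C) = -5 + C (b(C) = C - 1*5 = C - 5 = -5 + C)
-357959 - b((-12 - 10)²) = -357959 - (-5 + (-12 - 10)²) = -357959 - (-5 + (-22)²) = -357959 - (-5 + 484) = -357959 - 1*479 = -357959 - 479 = -358438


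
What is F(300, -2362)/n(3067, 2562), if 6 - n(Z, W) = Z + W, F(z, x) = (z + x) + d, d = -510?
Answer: 2572/5623 ≈ 0.45741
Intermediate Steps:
F(z, x) = -510 + x + z (F(z, x) = (z + x) - 510 = (x + z) - 510 = -510 + x + z)
n(Z, W) = 6 - W - Z (n(Z, W) = 6 - (Z + W) = 6 - (W + Z) = 6 + (-W - Z) = 6 - W - Z)
F(300, -2362)/n(3067, 2562) = (-510 - 2362 + 300)/(6 - 1*2562 - 1*3067) = -2572/(6 - 2562 - 3067) = -2572/(-5623) = -2572*(-1/5623) = 2572/5623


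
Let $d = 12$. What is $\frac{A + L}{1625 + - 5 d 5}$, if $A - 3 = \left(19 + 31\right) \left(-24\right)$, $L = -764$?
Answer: $- \frac{37}{25} \approx -1.48$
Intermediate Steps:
$A = -1197$ ($A = 3 + \left(19 + 31\right) \left(-24\right) = 3 + 50 \left(-24\right) = 3 - 1200 = -1197$)
$\frac{A + L}{1625 + - 5 d 5} = \frac{-1197 - 764}{1625 + \left(-5\right) 12 \cdot 5} = - \frac{1961}{1625 - 300} = - \frac{1961}{1325} = \left(-1961\right) \frac{1}{1325} = - \frac{37}{25}$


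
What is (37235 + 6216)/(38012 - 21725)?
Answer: 43451/16287 ≈ 2.6678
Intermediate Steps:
(37235 + 6216)/(38012 - 21725) = 43451/16287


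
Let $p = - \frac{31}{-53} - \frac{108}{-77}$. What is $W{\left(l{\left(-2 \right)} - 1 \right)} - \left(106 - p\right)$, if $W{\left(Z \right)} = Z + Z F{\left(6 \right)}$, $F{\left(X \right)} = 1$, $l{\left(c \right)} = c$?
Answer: $- \frac{448961}{4081} \approx -110.01$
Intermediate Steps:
$W{\left(Z \right)} = 2 Z$ ($W{\left(Z \right)} = Z + Z 1 = Z + Z = 2 Z$)
$p = \frac{8111}{4081}$ ($p = \left(-31\right) \left(- \frac{1}{53}\right) - - \frac{108}{77} = \frac{31}{53} + \frac{108}{77} = \frac{8111}{4081} \approx 1.9875$)
$W{\left(l{\left(-2 \right)} - 1 \right)} - \left(106 - p\right) = 2 \left(-2 - 1\right) - \left(106 - \frac{8111}{4081}\right) = 2 \left(-3\right) - \frac{424475}{4081} = -6 - \frac{424475}{4081} = - \frac{448961}{4081}$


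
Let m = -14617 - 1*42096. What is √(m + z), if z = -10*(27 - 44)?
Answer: I*√56543 ≈ 237.79*I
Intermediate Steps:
z = 170 (z = -10*(-17) = 170)
m = -56713 (m = -14617 - 42096 = -56713)
√(m + z) = √(-56713 + 170) = √(-56543) = I*√56543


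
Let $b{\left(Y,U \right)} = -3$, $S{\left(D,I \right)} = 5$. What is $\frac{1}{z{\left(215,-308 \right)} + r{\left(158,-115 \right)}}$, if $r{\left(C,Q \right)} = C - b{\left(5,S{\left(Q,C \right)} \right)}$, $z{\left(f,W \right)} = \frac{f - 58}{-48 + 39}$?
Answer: $\frac{9}{1292} \approx 0.0069659$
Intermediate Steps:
$z{\left(f,W \right)} = \frac{58}{9} - \frac{f}{9}$ ($z{\left(f,W \right)} = \frac{-58 + f}{-9} = \left(-58 + f\right) \left(- \frac{1}{9}\right) = \frac{58}{9} - \frac{f}{9}$)
$r{\left(C,Q \right)} = 3 + C$ ($r{\left(C,Q \right)} = C - -3 = C + 3 = 3 + C$)
$\frac{1}{z{\left(215,-308 \right)} + r{\left(158,-115 \right)}} = \frac{1}{\left(\frac{58}{9} - \frac{215}{9}\right) + \left(3 + 158\right)} = \frac{1}{\left(\frac{58}{9} - \frac{215}{9}\right) + 161} = \frac{1}{- \frac{157}{9} + 161} = \frac{1}{\frac{1292}{9}} = \frac{9}{1292}$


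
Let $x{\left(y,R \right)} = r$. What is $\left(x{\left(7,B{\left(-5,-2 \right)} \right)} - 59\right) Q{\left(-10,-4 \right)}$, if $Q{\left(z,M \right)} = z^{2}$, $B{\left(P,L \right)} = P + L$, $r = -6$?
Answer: $-6500$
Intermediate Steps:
$B{\left(P,L \right)} = L + P$
$x{\left(y,R \right)} = -6$
$\left(x{\left(7,B{\left(-5,-2 \right)} \right)} - 59\right) Q{\left(-10,-4 \right)} = \left(-6 - 59\right) \left(-10\right)^{2} = \left(-65\right) 100 = -6500$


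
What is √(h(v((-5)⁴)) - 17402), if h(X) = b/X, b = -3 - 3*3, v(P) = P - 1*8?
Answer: I*√6624757382/617 ≈ 131.92*I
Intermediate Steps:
v(P) = -8 + P (v(P) = P - 8 = -8 + P)
b = -12 (b = -3 - 9 = -12)
h(X) = -12/X
√(h(v((-5)⁴)) - 17402) = √(-12/(-8 + (-5)⁴) - 17402) = √(-12/(-8 + 625) - 17402) = √(-12/617 - 17402) = √(-10737046/617) = I*√6624757382/617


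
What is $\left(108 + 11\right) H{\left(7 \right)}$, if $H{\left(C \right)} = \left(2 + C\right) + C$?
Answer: $1904$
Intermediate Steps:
$H{\left(C \right)} = 2 + 2 C$
$\left(108 + 11\right) H{\left(7 \right)} = \left(108 + 11\right) \left(2 + 2 \cdot 7\right) = 119 \left(2 + 14\right) = 119 \cdot 16 = 1904$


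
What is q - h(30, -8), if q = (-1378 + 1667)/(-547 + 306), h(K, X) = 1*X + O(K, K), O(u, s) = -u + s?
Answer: 1639/241 ≈ 6.8008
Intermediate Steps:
O(u, s) = s - u
h(K, X) = X (h(K, X) = 1*X + (K - K) = X + 0 = X)
q = -289/241 (q = 289/(-241) = 289*(-1/241) = -289/241 ≈ -1.1992)
q - h(30, -8) = -289/241 - 1*(-8) = -289/241 + 8 = 1639/241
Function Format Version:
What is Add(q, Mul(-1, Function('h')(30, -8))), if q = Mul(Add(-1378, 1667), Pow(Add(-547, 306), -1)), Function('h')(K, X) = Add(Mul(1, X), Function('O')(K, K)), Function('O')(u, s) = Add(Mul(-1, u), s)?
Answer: Rational(1639, 241) ≈ 6.8008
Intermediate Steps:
Function('O')(u, s) = Add(s, Mul(-1, u))
Function('h')(K, X) = X (Function('h')(K, X) = Add(Mul(1, X), Add(K, Mul(-1, K))) = Add(X, 0) = X)
q = Rational(-289, 241) (q = Mul(289, Pow(-241, -1)) = Mul(289, Rational(-1, 241)) = Rational(-289, 241) ≈ -1.1992)
Add(q, Mul(-1, Function('h')(30, -8))) = Add(Rational(-289, 241), Mul(-1, -8)) = Add(Rational(-289, 241), 8) = Rational(1639, 241)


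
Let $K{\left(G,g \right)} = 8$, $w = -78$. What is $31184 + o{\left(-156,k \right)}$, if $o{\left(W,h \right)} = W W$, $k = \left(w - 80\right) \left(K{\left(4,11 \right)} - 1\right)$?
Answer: $55520$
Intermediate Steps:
$k = -1106$ ($k = \left(-78 - 80\right) \left(8 - 1\right) = \left(-158\right) 7 = -1106$)
$o{\left(W,h \right)} = W^{2}$
$31184 + o{\left(-156,k \right)} = 31184 + \left(-156\right)^{2} = 31184 + 24336 = 55520$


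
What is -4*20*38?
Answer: -3040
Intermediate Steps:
-4*20*38 = -80*38 = -3040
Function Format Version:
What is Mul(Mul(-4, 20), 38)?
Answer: -3040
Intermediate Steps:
Mul(Mul(-4, 20), 38) = Mul(-80, 38) = -3040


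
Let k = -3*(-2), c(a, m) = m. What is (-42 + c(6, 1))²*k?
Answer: 10086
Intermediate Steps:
k = 6
(-42 + c(6, 1))²*k = (-42 + 1)²*6 = (-41)²*6 = 1681*6 = 10086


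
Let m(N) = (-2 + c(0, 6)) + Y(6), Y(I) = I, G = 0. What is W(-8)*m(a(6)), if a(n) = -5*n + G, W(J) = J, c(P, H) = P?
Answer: -32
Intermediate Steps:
a(n) = -5*n (a(n) = -5*n + 0 = -5*n)
m(N) = 4 (m(N) = (-2 + 0) + 6 = -2 + 6 = 4)
W(-8)*m(a(6)) = -8*4 = -32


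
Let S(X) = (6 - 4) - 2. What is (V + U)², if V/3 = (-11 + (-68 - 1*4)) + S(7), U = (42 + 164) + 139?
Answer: 9216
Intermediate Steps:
S(X) = 0 (S(X) = 2 - 2 = 0)
U = 345 (U = 206 + 139 = 345)
V = -249 (V = 3*((-11 + (-68 - 1*4)) + 0) = 3*((-11 + (-68 - 4)) + 0) = 3*((-11 - 72) + 0) = 3*(-83 + 0) = 3*(-83) = -249)
(V + U)² = (-249 + 345)² = 96² = 9216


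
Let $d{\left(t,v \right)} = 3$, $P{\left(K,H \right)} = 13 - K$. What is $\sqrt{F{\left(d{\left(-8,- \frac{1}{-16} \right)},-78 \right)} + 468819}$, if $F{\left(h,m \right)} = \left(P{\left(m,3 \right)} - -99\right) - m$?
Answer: $\sqrt{469087} \approx 684.9$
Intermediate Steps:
$F{\left(h,m \right)} = 112 - 2 m$ ($F{\left(h,m \right)} = \left(\left(13 - m\right) - -99\right) - m = \left(\left(13 - m\right) + 99\right) - m = \left(112 - m\right) - m = 112 - 2 m$)
$\sqrt{F{\left(d{\left(-8,- \frac{1}{-16} \right)},-78 \right)} + 468819} = \sqrt{\left(112 - -156\right) + 468819} = \sqrt{\left(112 + 156\right) + 468819} = \sqrt{268 + 468819} = \sqrt{469087}$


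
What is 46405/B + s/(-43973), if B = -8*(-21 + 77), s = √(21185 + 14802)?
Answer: -46405/448 - √35987/43973 ≈ -103.59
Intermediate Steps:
s = √35987 ≈ 189.70
B = -448 (B = -8*56 = -448)
46405/B + s/(-43973) = 46405/(-448) + √35987/(-43973) = 46405*(-1/448) + √35987*(-1/43973) = -46405/448 - √35987/43973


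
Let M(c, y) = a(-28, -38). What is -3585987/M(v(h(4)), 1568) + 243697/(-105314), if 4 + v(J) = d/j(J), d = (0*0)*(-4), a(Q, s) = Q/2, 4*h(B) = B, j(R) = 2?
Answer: 94412805790/368599 ≈ 2.5614e+5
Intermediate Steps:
h(B) = B/4
a(Q, s) = Q/2 (a(Q, s) = Q*(½) = Q/2)
d = 0 (d = 0*(-4) = 0)
v(J) = -4 (v(J) = -4 + 0/2 = -4 + 0*(½) = -4 + 0 = -4)
M(c, y) = -14 (M(c, y) = (½)*(-28) = -14)
-3585987/M(v(h(4)), 1568) + 243697/(-105314) = -3585987/(-14) + 243697/(-105314) = -3585987*(-1/14) + 243697*(-1/105314) = 3585987/14 - 243697/105314 = 94412805790/368599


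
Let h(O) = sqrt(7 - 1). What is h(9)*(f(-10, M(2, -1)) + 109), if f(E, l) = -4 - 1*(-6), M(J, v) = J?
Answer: 111*sqrt(6) ≈ 271.89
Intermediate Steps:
f(E, l) = 2 (f(E, l) = -4 + 6 = 2)
h(O) = sqrt(6)
h(9)*(f(-10, M(2, -1)) + 109) = sqrt(6)*(2 + 109) = sqrt(6)*111 = 111*sqrt(6)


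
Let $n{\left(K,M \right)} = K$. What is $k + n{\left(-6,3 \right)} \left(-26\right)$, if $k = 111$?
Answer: $267$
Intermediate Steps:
$k + n{\left(-6,3 \right)} \left(-26\right) = 111 - -156 = 111 + 156 = 267$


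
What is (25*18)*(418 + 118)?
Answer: 241200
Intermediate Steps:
(25*18)*(418 + 118) = 450*536 = 241200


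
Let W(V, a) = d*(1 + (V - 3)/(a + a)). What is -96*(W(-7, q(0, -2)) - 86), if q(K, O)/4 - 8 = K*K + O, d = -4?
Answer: 8560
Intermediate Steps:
q(K, O) = 32 + 4*O + 4*K² (q(K, O) = 32 + 4*(K*K + O) = 32 + 4*(K² + O) = 32 + 4*(O + K²) = 32 + (4*O + 4*K²) = 32 + 4*O + 4*K²)
W(V, a) = -4 - 2*(-3 + V)/a (W(V, a) = -4*(1 + (V - 3)/(a + a)) = -4*(1 + (-3 + V)/((2*a))) = -4*(1 + (-3 + V)*(1/(2*a))) = -4*(1 + (-3 + V)/(2*a)) = -4 - 2*(-3 + V)/a)
-96*(W(-7, q(0, -2)) - 86) = -96*(2*(3 - 1*(-7) - 2*(32 + 4*(-2) + 4*0²))/(32 + 4*(-2) + 4*0²) - 86) = -96*(2*(3 + 7 - 2*(32 - 8 + 4*0))/(32 - 8 + 4*0) - 86) = -96*(2*(3 + 7 - 2*(32 - 8 + 0))/(32 - 8 + 0) - 86) = -96*(2*(3 + 7 - 2*24)/24 - 86) = -96*(2*(1/24)*(3 + 7 - 48) - 86) = -96*(2*(1/24)*(-38) - 86) = -96*(-19/6 - 86) = -96*(-535/6) = 8560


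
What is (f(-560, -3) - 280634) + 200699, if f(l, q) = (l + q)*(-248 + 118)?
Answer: -6745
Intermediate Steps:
f(l, q) = -130*l - 130*q (f(l, q) = (l + q)*(-130) = -130*l - 130*q)
(f(-560, -3) - 280634) + 200699 = ((-130*(-560) - 130*(-3)) - 280634) + 200699 = ((72800 + 390) - 280634) + 200699 = (73190 - 280634) + 200699 = -207444 + 200699 = -6745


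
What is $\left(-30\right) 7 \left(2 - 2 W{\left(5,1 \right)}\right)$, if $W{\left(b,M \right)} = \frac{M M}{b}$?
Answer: $-336$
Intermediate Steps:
$W{\left(b,M \right)} = \frac{M^{2}}{b}$
$\left(-30\right) 7 \left(2 - 2 W{\left(5,1 \right)}\right) = \left(-30\right) 7 \left(2 - 2 \frac{1^{2}}{5}\right) = - 210 \left(2 - 2 \cdot 1 \cdot \frac{1}{5}\right) = - 210 \left(2 - \frac{2}{5}\right) = \left(-210\right) \frac{8}{5} = -336$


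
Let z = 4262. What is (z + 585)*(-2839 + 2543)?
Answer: -1434712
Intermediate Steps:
(z + 585)*(-2839 + 2543) = (4262 + 585)*(-2839 + 2543) = 4847*(-296) = -1434712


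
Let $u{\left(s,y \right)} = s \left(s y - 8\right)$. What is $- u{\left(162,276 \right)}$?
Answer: $-7242048$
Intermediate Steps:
$u{\left(s,y \right)} = s \left(-8 + s y\right)$
$- u{\left(162,276 \right)} = - 162 \left(-8 + 162 \cdot 276\right) = - 162 \left(-8 + 44712\right) = - 162 \cdot 44704 = \left(-1\right) 7242048 = -7242048$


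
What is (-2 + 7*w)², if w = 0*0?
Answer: 4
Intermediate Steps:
w = 0
(-2 + 7*w)² = (-2 + 7*0)² = (-2 + 0)² = (-2)² = 4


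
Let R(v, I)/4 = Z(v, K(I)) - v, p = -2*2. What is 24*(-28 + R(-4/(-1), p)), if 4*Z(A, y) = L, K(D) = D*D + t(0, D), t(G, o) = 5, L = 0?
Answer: -1056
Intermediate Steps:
K(D) = 5 + D² (K(D) = D*D + 5 = D² + 5 = 5 + D²)
p = -4
Z(A, y) = 0 (Z(A, y) = (¼)*0 = 0)
R(v, I) = -4*v (R(v, I) = 4*(0 - v) = 4*(-v) = -4*v)
24*(-28 + R(-4/(-1), p)) = 24*(-28 - (-16)/(-1)) = 24*(-28 - (-16)*(-1)) = 24*(-28 - 4*4) = 24*(-28 - 16) = 24*(-44) = -1056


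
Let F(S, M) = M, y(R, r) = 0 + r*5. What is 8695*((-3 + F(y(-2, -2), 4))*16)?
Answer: 139120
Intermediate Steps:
y(R, r) = 5*r (y(R, r) = 0 + 5*r = 5*r)
8695*((-3 + F(y(-2, -2), 4))*16) = 8695*((-3 + 4)*16) = 8695*(1*16) = 8695*16 = 139120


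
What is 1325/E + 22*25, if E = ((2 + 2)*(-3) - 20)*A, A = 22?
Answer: 385875/704 ≈ 548.12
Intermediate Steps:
E = -704 (E = ((2 + 2)*(-3) - 20)*22 = (4*(-3) - 20)*22 = (-12 - 20)*22 = -32*22 = -704)
1325/E + 22*25 = 1325/(-704) + 22*25 = 1325*(-1/704) + 550 = -1325/704 + 550 = 385875/704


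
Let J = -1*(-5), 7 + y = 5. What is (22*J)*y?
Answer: -220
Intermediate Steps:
y = -2 (y = -7 + 5 = -2)
J = 5
(22*J)*y = (22*5)*(-2) = 110*(-2) = -220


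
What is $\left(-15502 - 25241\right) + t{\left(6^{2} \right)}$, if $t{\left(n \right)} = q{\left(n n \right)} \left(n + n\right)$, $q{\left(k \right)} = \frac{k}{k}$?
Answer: $-40671$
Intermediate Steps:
$q{\left(k \right)} = 1$
$t{\left(n \right)} = 2 n$ ($t{\left(n \right)} = 1 \left(n + n\right) = 1 \cdot 2 n = 2 n$)
$\left(-15502 - 25241\right) + t{\left(6^{2} \right)} = \left(-15502 - 25241\right) + 2 \cdot 6^{2} = -40743 + 2 \cdot 36 = -40743 + 72 = -40671$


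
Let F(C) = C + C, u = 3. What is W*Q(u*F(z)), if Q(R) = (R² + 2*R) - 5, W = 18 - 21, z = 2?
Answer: -489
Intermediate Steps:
F(C) = 2*C
W = -3
Q(R) = -5 + R² + 2*R
W*Q(u*F(z)) = -3*(-5 + (3*(2*2))² + 2*(3*(2*2))) = -3*(-5 + (3*4)² + 2*(3*4)) = -3*(-5 + 12² + 2*12) = -3*(-5 + 144 + 24) = -3*163 = -489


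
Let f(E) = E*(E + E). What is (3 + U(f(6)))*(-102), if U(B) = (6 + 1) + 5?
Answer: -1530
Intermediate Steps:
f(E) = 2*E² (f(E) = E*(2*E) = 2*E²)
U(B) = 12 (U(B) = 7 + 5 = 12)
(3 + U(f(6)))*(-102) = (3 + 12)*(-102) = 15*(-102) = -1530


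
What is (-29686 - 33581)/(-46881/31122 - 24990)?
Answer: 218777286/86420629 ≈ 2.5315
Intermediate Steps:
(-29686 - 33581)/(-46881/31122 - 24990) = -63267/(-46881*1/31122 - 24990) = -63267/(-5209/3458 - 24990) = -63267/(-86420629/3458) = -63267*(-3458/86420629) = 218777286/86420629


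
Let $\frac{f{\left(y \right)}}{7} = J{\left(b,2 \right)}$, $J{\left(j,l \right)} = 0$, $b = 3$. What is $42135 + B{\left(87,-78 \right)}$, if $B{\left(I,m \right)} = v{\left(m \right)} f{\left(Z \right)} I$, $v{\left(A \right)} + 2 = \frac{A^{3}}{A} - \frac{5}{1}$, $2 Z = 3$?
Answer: $42135$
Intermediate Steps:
$Z = \frac{3}{2}$ ($Z = \frac{1}{2} \cdot 3 = \frac{3}{2} \approx 1.5$)
$v{\left(A \right)} = -7 + A^{2}$ ($v{\left(A \right)} = -2 + \left(\frac{A^{3}}{A} - \frac{5}{1}\right) = -2 + \left(A^{2} - 5\right) = -2 + \left(-5 + A^{2}\right) = -7 + A^{2}$)
$f{\left(y \right)} = 0$ ($f{\left(y \right)} = 7 \cdot 0 = 0$)
$B{\left(I,m \right)} = 0$ ($B{\left(I,m \right)} = \left(-7 + m^{2}\right) 0 I = 0 I = 0$)
$42135 + B{\left(87,-78 \right)} = 42135 + 0 = 42135$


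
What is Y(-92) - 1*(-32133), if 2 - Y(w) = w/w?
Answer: 32134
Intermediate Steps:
Y(w) = 1 (Y(w) = 2 - w/w = 2 - 1*1 = 2 - 1 = 1)
Y(-92) - 1*(-32133) = 1 - 1*(-32133) = 1 + 32133 = 32134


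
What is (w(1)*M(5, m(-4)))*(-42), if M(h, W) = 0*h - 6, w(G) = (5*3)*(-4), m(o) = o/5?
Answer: -15120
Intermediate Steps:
m(o) = o/5 (m(o) = o*(⅕) = o/5)
w(G) = -60 (w(G) = 15*(-4) = -60)
M(h, W) = -6 (M(h, W) = 0 - 6 = -6)
(w(1)*M(5, m(-4)))*(-42) = -60*(-6)*(-42) = 360*(-42) = -15120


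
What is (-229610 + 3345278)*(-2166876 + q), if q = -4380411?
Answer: -20399172592716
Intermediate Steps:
(-229610 + 3345278)*(-2166876 + q) = (-229610 + 3345278)*(-2166876 - 4380411) = 3115668*(-6547287) = -20399172592716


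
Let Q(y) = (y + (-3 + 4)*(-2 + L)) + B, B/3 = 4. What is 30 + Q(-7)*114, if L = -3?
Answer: 30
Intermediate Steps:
B = 12 (B = 3*4 = 12)
Q(y) = 7 + y (Q(y) = (y + (-3 + 4)*(-2 - 3)) + 12 = (y + 1*(-5)) + 12 = (y - 5) + 12 = (-5 + y) + 12 = 7 + y)
30 + Q(-7)*114 = 30 + (7 - 7)*114 = 30 + 0*114 = 30 + 0 = 30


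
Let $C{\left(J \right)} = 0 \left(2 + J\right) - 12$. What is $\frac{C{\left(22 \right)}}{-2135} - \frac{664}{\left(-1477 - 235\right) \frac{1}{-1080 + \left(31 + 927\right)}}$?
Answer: $- \frac{10808221}{228445} \approx -47.312$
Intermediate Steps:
$C{\left(J \right)} = -12$ ($C{\left(J \right)} = 0 - 12 = -12$)
$\frac{C{\left(22 \right)}}{-2135} - \frac{664}{\left(-1477 - 235\right) \frac{1}{-1080 + \left(31 + 927\right)}} = - \frac{12}{-2135} - \frac{664}{\left(-1477 - 235\right) \frac{1}{-1080 + \left(31 + 927\right)}} = \left(-12\right) \left(- \frac{1}{2135}\right) - \frac{664}{\left(-1712\right) \frac{1}{-1080 + 958}} = \frac{12}{2135} - \frac{664}{\left(-1712\right) \frac{1}{-122}} = \frac{12}{2135} - \frac{664}{\left(-1712\right) \left(- \frac{1}{122}\right)} = \frac{12}{2135} - \frac{664}{\frac{856}{61}} = \frac{12}{2135} - \frac{5063}{107} = - \frac{10808221}{228445}$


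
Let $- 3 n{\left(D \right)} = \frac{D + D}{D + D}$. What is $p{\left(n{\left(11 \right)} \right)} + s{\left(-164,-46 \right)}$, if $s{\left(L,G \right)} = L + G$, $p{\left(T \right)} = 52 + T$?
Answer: $- \frac{475}{3} \approx -158.33$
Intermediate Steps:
$n{\left(D \right)} = - \frac{1}{3}$ ($n{\left(D \right)} = - \frac{\left(D + D\right) \frac{1}{D + D}}{3} = - \frac{2 D \frac{1}{2 D}}{3} = \left(- \frac{1}{3}\right) 1 = - \frac{1}{3}$)
$s{\left(L,G \right)} = G + L$
$p{\left(n{\left(11 \right)} \right)} + s{\left(-164,-46 \right)} = \left(52 - \frac{1}{3}\right) - 210 = \frac{155}{3} - 210 = - \frac{475}{3}$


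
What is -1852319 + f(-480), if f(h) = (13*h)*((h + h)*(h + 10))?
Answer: -2817340319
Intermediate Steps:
f(h) = 26*h²*(10 + h) (f(h) = (13*h)*((2*h)*(10 + h)) = (13*h)*(2*h*(10 + h)) = 26*h²*(10 + h))
-1852319 + f(-480) = -1852319 + 26*(-480)²*(10 - 480) = -1852319 + 26*230400*(-470) = -1852319 - 2815488000 = -2817340319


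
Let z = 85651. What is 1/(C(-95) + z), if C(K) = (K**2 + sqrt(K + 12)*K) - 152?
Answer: 94524/8935535651 + 95*I*sqrt(83)/8935535651 ≈ 1.0578e-5 + 9.6859e-8*I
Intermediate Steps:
C(K) = -152 + K**2 + K*sqrt(12 + K) (C(K) = (K**2 + sqrt(12 + K)*K) - 152 = (K**2 + K*sqrt(12 + K)) - 152 = -152 + K**2 + K*sqrt(12 + K))
1/(C(-95) + z) = 1/((-152 + (-95)**2 - 95*sqrt(12 - 95)) + 85651) = 1/((-152 + 9025 - 95*I*sqrt(83)) + 85651) = 1/((8873 - 95*I*sqrt(83)) + 85651) = 1/(94524 - 95*I*sqrt(83))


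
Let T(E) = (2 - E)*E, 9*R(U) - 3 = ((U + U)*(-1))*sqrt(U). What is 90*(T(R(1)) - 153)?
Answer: -123760/9 ≈ -13751.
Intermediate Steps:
R(U) = 1/3 - 2*U**(3/2)/9 (R(U) = 1/3 + (((U + U)*(-1))*sqrt(U))/9 = 1/3 + (((2*U)*(-1))*sqrt(U))/9 = 1/3 + ((-2*U)*sqrt(U))/9 = 1/3 + (-2*U**(3/2))/9 = 1/3 - 2*U**(3/2)/9)
T(E) = E*(2 - E)
90*(T(R(1)) - 153) = 90*((1/3 - 2*1**(3/2)/9)*(2 - (1/3 - 2*1**(3/2)/9)) - 153) = 90*((1/3 - 2/9*1)*(2 - (1/3 - 2/9*1)) - 153) = 90*((1/3 - 2/9)*(2 - (1/3 - 2/9)) - 153) = 90*((2 - 1*1/9)/9 - 153) = 90*((2 - 1/9)/9 - 153) = 90*((1/9)*(17/9) - 153) = 90*(17/81 - 153) = 90*(-12376/81) = -123760/9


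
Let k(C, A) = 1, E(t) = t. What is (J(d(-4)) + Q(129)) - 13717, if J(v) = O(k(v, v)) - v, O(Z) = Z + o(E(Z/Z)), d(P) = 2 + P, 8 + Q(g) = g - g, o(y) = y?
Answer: -13721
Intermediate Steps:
Q(g) = -8 (Q(g) = -8 + (g - g) = -8 + 0 = -8)
O(Z) = 1 + Z (O(Z) = Z + Z/Z = Z + 1 = 1 + Z)
J(v) = 2 - v (J(v) = (1 + 1) - v = 2 - v)
(J(d(-4)) + Q(129)) - 13717 = ((2 - (2 - 4)) - 8) - 13717 = ((2 - 1*(-2)) - 8) - 13717 = ((2 + 2) - 8) - 13717 = (4 - 8) - 13717 = -4 - 13717 = -13721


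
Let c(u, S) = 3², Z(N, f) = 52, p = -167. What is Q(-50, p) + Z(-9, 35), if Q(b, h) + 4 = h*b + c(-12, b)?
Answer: 8407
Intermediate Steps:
c(u, S) = 9
Q(b, h) = 5 + b*h (Q(b, h) = -4 + (h*b + 9) = -4 + (b*h + 9) = -4 + (9 + b*h) = 5 + b*h)
Q(-50, p) + Z(-9, 35) = (5 - 50*(-167)) + 52 = (5 + 8350) + 52 = 8355 + 52 = 8407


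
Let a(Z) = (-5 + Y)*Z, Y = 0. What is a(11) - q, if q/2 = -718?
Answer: 1381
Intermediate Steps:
q = -1436 (q = 2*(-718) = -1436)
a(Z) = -5*Z (a(Z) = (-5 + 0)*Z = -5*Z)
a(11) - q = -5*11 - 1*(-1436) = -55 + 1436 = 1381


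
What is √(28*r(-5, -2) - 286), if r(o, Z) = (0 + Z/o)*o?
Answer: 3*I*√38 ≈ 18.493*I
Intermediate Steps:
r(o, Z) = Z (r(o, Z) = (Z/o)*o = Z)
√(28*r(-5, -2) - 286) = √(28*(-2) - 286) = √(-56 - 286) = √(-342) = 3*I*√38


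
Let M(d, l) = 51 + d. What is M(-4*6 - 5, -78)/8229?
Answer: 22/8229 ≈ 0.0026735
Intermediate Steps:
M(-4*6 - 5, -78)/8229 = (51 + (-4*6 - 5))/8229 = (51 + (-24 - 5))*(1/8229) = (51 - 29)*(1/8229) = 22*(1/8229) = 22/8229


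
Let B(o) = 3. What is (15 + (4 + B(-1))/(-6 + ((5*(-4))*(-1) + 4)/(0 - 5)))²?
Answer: 600625/2916 ≈ 205.98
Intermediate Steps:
(15 + (4 + B(-1))/(-6 + ((5*(-4))*(-1) + 4)/(0 - 5)))² = (15 + (4 + 3)/(-6 + ((5*(-4))*(-1) + 4)/(0 - 5)))² = (15 + 7/(-6 + (-20*(-1) + 4)/(-5)))² = (15 + 7/(-6 + (20 + 4)*(-⅕)))² = (15 + 7/(-6 + 24*(-⅕)))² = (15 + 7/(-6 - 24/5))² = (15 + 7/(-54/5))² = (15 + 7*(-5/54))² = (15 - 35/54)² = (775/54)² = 600625/2916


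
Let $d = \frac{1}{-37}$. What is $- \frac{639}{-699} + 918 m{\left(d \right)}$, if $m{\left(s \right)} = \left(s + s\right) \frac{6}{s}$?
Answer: $\frac{2566941}{233} \approx 11017.0$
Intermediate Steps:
$d = - \frac{1}{37} \approx -0.027027$
$m{\left(s \right)} = 12$ ($m{\left(s \right)} = 2 s \frac{6}{s} = 12$)
$- \frac{639}{-699} + 918 m{\left(d \right)} = - \frac{639}{-699} + 918 \cdot 12 = \left(-639\right) \left(- \frac{1}{699}\right) + 11016 = \frac{213}{233} + 11016 = \frac{2566941}{233}$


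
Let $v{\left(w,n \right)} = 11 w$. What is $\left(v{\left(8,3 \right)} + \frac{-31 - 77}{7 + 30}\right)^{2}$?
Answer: $\frac{9909904}{1369} \approx 7238.8$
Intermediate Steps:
$\left(v{\left(8,3 \right)} + \frac{-31 - 77}{7 + 30}\right)^{2} = \left(11 \cdot 8 + \frac{-31 - 77}{7 + 30}\right)^{2} = \left(88 - \frac{108}{37}\right)^{2} = \left(\frac{3148}{37}\right)^{2} = \frac{9909904}{1369}$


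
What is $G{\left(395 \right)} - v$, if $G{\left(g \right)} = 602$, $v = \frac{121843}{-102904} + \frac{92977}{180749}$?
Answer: $\frac{11209531942991}{18599795096} \approx 602.67$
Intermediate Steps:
$v = - \frac{12455295199}{18599795096}$ ($v = 121843 \left(- \frac{1}{102904}\right) + 92977 \cdot \frac{1}{180749} = - \frac{121843}{102904} + \frac{92977}{180749} = - \frac{12455295199}{18599795096} \approx -0.66965$)
$G{\left(395 \right)} - v = 602 - - \frac{12455295199}{18599795096} = 602 + \frac{12455295199}{18599795096} = \frac{11209531942991}{18599795096}$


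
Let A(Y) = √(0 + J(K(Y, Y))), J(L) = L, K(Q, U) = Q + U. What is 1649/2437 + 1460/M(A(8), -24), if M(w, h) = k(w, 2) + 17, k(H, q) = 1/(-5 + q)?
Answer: 1075651/12185 ≈ 88.277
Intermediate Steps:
A(Y) = √2*√Y (A(Y) = √(0 + (Y + Y)) = √(0 + 2*Y) = √(2*Y) = √2*√Y)
M(w, h) = 50/3 (M(w, h) = 1/(-5 + 2) + 17 = 1/(-3) + 17 = -⅓ + 17 = 50/3)
1649/2437 + 1460/M(A(8), -24) = 1649/2437 + 1460/(50/3) = 1649*(1/2437) + 1460*(3/50) = 1649/2437 + 438/5 = 1075651/12185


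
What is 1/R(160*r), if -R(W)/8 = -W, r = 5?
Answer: 1/6400 ≈ 0.00015625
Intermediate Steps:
R(W) = 8*W (R(W) = -(-8)*W = 8*W)
1/R(160*r) = 1/(8*(160*5)) = 1/(8*800) = 1/6400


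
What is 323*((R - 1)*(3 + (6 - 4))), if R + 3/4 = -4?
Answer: -37145/4 ≈ -9286.3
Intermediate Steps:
R = -19/4 (R = -¾ - 4 = -19/4 ≈ -4.7500)
323*((R - 1)*(3 + (6 - 4))) = 323*((-19/4 - 1)*(3 + (6 - 4))) = 323*(-23*(3 + 2)/4) = 323*(-23/4*5) = 323*(-115/4) = -37145/4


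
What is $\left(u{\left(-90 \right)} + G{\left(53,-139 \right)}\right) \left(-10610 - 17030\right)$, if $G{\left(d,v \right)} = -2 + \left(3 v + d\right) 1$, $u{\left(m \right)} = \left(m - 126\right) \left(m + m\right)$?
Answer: $-1064526960$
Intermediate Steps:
$u{\left(m \right)} = 2 m \left(-126 + m\right)$ ($u{\left(m \right)} = \left(-126 + m\right) 2 m = 2 m \left(-126 + m\right)$)
$G{\left(d,v \right)} = -2 + d + 3 v$ ($G{\left(d,v \right)} = -2 + \left(d + 3 v\right) 1 = -2 + \left(d + 3 v\right) = -2 + d + 3 v$)
$\left(u{\left(-90 \right)} + G{\left(53,-139 \right)}\right) \left(-10610 - 17030\right) = \left(2 \left(-90\right) \left(-126 - 90\right) + \left(-2 + 53 + 3 \left(-139\right)\right)\right) \left(-10610 - 17030\right) = \left(2 \left(-90\right) \left(-216\right) - 366\right) \left(-27640\right) = \left(38880 - 366\right) \left(-27640\right) = 38514 \left(-27640\right) = -1064526960$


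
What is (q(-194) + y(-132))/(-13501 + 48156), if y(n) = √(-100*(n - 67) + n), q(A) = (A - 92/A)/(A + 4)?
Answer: 494/16807675 + 2*√4942/34655 ≈ 0.0040865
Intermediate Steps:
q(A) = (A - 92/A)/(4 + A)
y(n) = √(6700 - 99*n) (y(n) = √(-100*(-67 + n) + n) = √((6700 - 100*n) + n) = √(6700 - 99*n))
(q(-194) + y(-132))/(-13501 + 48156) = ((-92 + (-194)²)/((-194)*(4 - 194)) + √(6700 - 99*(-132)))/(-13501 + 48156) = (-1/194*(-92 + 37636)/(-190) + √(6700 + 13068))/34655 = (-1/194*(-1/190)*37544 + √19768)*(1/34655) = (494/485 + 2*√4942)*(1/34655) = 494/16807675 + 2*√4942/34655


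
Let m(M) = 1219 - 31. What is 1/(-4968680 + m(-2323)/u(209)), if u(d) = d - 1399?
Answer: -595/2956365194 ≈ -2.0126e-7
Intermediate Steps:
u(d) = -1399 + d
m(M) = 1188
1/(-4968680 + m(-2323)/u(209)) = 1/(-4968680 + 1188/(-1399 + 209)) = 1/(-4968680 + 1188/(-1190)) = 1/(-4968680 + 1188*(-1/1190)) = 1/(-4968680 - 594/595) = 1/(-2956365194/595) = -595/2956365194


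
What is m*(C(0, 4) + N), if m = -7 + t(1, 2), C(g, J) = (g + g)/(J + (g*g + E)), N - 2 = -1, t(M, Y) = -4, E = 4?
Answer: -11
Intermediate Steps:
N = 1 (N = 2 - 1 = 1)
C(g, J) = 2*g/(4 + J + g²) (C(g, J) = (g + g)/(J + (g*g + 4)) = (2*g)/(J + (g² + 4)) = (2*g)/(J + (4 + g²)) = (2*g)/(4 + J + g²) = 2*g/(4 + J + g²))
m = -11 (m = -7 - 4 = -11)
m*(C(0, 4) + N) = -11*(2*0/(4 + 4 + 0²) + 1) = -11*(2*0/(4 + 4 + 0) + 1) = -11*(2*0/8 + 1) = -11*(2*0*(⅛) + 1) = -11*(0 + 1) = -11*1 = -11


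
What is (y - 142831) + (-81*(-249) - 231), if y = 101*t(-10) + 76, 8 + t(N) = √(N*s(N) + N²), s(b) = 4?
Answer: -123625 + 202*√15 ≈ -1.2284e+5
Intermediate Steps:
t(N) = -8 + √(N² + 4*N) (t(N) = -8 + √(N*4 + N²) = -8 + √(4*N + N²) = -8 + √(N² + 4*N))
y = -732 + 202*√15 (y = 101*(-8 + √(-10*(4 - 10))) + 76 = 101*(-8 + √(-10*(-6))) + 76 = 101*(-8 + √60) + 76 = 101*(-8 + 2*√15) + 76 = (-808 + 202*√15) + 76 = -732 + 202*√15 ≈ 50.343)
(y - 142831) + (-81*(-249) - 231) = ((-732 + 202*√15) - 142831) + (-81*(-249) - 231) = (-143563 + 202*√15) + (20169 - 231) = (-143563 + 202*√15) + 19938 = -123625 + 202*√15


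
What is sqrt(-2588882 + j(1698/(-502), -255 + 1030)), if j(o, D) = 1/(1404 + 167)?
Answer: I*sqrt(6389466918591)/1571 ≈ 1609.0*I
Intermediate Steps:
j(o, D) = 1/1571
sqrt(-2588882 + j(1698/(-502), -255 + 1030)) = sqrt(-2588882 + 1/1571) = sqrt(-4067133621/1571) = I*sqrt(6389466918591)/1571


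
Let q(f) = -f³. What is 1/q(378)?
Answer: -1/54010152 ≈ -1.8515e-8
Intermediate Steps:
1/q(378) = 1/(-1*378³) = 1/(-1*54010152) = 1/(-54010152) = -1/54010152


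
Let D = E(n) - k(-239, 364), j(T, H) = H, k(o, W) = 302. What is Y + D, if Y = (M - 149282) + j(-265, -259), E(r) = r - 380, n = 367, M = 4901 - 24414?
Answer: -169369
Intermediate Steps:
M = -19513
E(r) = -380 + r
Y = -169054 (Y = (-19513 - 149282) - 259 = -168795 - 259 = -169054)
D = -315 (D = (-380 + 367) - 1*302 = -13 - 302 = -315)
Y + D = -169054 - 315 = -169369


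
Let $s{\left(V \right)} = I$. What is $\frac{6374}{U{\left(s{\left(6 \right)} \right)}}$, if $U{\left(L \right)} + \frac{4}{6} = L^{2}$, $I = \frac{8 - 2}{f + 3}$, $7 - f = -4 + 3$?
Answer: $- \frac{1156881}{67} \approx -17267.0$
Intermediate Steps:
$f = 8$ ($f = 7 - \left(-4 + 3\right) = 7 - -1 = 7 + 1 = 8$)
$I = \frac{6}{11}$ ($I = \frac{8 - 2}{8 + 3} = \frac{6}{11} \approx 0.54545$)
$s{\left(V \right)} = \frac{6}{11}$
$U{\left(L \right)} = - \frac{2}{3} + L^{2}$
$\frac{6374}{U{\left(s{\left(6 \right)} \right)}} = \frac{6374}{- \frac{2}{3} + \left(\frac{6}{11}\right)^{2}} = \frac{6374}{- \frac{2}{3} + \frac{36}{121}} = \frac{6374}{- \frac{134}{363}} = 6374 \left(- \frac{363}{134}\right) = - \frac{1156881}{67}$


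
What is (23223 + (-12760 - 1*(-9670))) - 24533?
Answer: -4400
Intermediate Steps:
(23223 + (-12760 - 1*(-9670))) - 24533 = (23223 + (-12760 + 9670)) - 24533 = (23223 - 3090) - 24533 = 20133 - 24533 = -4400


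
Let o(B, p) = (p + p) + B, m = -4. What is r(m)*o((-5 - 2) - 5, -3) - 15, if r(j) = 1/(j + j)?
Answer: -51/4 ≈ -12.750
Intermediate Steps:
o(B, p) = B + 2*p (o(B, p) = 2*p + B = B + 2*p)
r(j) = 1/(2*j)
r(m)*o((-5 - 2) - 5, -3) - 15 = ((1/2)/(-4))*(((-5 - 2) - 5) + 2*(-3)) - 15 = ((1/2)*(-1/4))*((-7 - 5) - 6) - 15 = -(-12 - 6)/8 - 15 = -1/8*(-18) - 15 = 9/4 - 15 = -51/4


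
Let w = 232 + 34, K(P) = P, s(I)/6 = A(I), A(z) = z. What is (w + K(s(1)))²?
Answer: 73984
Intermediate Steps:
s(I) = 6*I
w = 266
(w + K(s(1)))² = (266 + 6*1)² = (266 + 6)² = 272² = 73984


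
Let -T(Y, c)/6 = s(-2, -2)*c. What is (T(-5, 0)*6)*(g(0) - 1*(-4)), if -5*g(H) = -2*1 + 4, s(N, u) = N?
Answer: 0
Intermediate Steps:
g(H) = -2/5 (g(H) = -(-2*1 + 4)/5 = -(-2 + 4)/5 = -1/5*2 = -2/5)
T(Y, c) = 12*c (T(Y, c) = -(-12)*c = 12*c)
(T(-5, 0)*6)*(g(0) - 1*(-4)) = ((12*0)*6)*(-2/5 - 1*(-4)) = (0*6)*(-2/5 + 4) = 0*(18/5) = 0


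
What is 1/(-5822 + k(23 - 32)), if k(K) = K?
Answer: -1/5831 ≈ -0.00017150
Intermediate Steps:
1/(-5822 + k(23 - 32)) = 1/(-5822 + (23 - 32)) = 1/(-5822 - 9) = 1/(-5831) = -1/5831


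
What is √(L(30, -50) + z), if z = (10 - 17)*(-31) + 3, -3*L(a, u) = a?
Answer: √210 ≈ 14.491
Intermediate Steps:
L(a, u) = -a/3
z = 220 (z = -7*(-31) + 3 = 217 + 3 = 220)
√(L(30, -50) + z) = √(-⅓*30 + 220) = √(-10 + 220) = √210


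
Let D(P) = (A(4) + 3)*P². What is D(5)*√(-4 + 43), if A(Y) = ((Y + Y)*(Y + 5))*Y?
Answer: 7275*√39 ≈ 45432.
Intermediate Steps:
A(Y) = 2*Y²*(5 + Y) (A(Y) = ((2*Y)*(5 + Y))*Y = (2*Y*(5 + Y))*Y = 2*Y²*(5 + Y))
D(P) = 291*P² (D(P) = (2*4²*(5 + 4) + 3)*P² = (2*16*9 + 3)*P² = (288 + 3)*P² = 291*P²)
D(5)*√(-4 + 43) = (291*5²)*√(-4 + 43) = (291*25)*√39 = 7275*√39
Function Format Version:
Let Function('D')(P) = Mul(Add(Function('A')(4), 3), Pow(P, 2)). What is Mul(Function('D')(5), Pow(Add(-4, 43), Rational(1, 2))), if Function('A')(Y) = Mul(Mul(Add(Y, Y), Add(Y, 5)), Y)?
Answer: Mul(7275, Pow(39, Rational(1, 2))) ≈ 45432.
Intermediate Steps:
Function('A')(Y) = Mul(2, Pow(Y, 2), Add(5, Y)) (Function('A')(Y) = Mul(Mul(Mul(2, Y), Add(5, Y)), Y) = Mul(Mul(2, Y, Add(5, Y)), Y) = Mul(2, Pow(Y, 2), Add(5, Y)))
Function('D')(P) = Mul(291, Pow(P, 2)) (Function('D')(P) = Mul(Add(Mul(2, Pow(4, 2), Add(5, 4)), 3), Pow(P, 2)) = Mul(Add(Mul(2, 16, 9), 3), Pow(P, 2)) = Mul(Add(288, 3), Pow(P, 2)) = Mul(291, Pow(P, 2)))
Mul(Function('D')(5), Pow(Add(-4, 43), Rational(1, 2))) = Mul(Mul(291, Pow(5, 2)), Pow(Add(-4, 43), Rational(1, 2))) = Mul(Mul(291, 25), Pow(39, Rational(1, 2))) = Mul(7275, Pow(39, Rational(1, 2)))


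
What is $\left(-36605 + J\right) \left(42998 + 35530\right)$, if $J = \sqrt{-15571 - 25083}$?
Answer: $-2874517440 + 78528 i \sqrt{40654} \approx -2.8745 \cdot 10^{9} + 1.5833 \cdot 10^{7} i$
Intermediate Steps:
$J = i \sqrt{40654}$ ($J = \sqrt{-40654} = i \sqrt{40654} \approx 201.63 i$)
$\left(-36605 + J\right) \left(42998 + 35530\right) = \left(-36605 + i \sqrt{40654}\right) \left(42998 + 35530\right) = \left(-36605 + i \sqrt{40654}\right) 78528 = -2874517440 + 78528 i \sqrt{40654}$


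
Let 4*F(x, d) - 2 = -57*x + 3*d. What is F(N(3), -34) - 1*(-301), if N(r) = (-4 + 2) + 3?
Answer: 1047/4 ≈ 261.75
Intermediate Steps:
N(r) = 1 (N(r) = -2 + 3 = 1)
F(x, d) = 1/2 - 57*x/4 + 3*d/4 (F(x, d) = 1/2 + (-57*x + 3*d)/4 = 1/2 + (-57*x/4 + 3*d/4) = 1/2 - 57*x/4 + 3*d/4)
F(N(3), -34) - 1*(-301) = (1/2 - 57/4*1 + (3/4)*(-34)) - 1*(-301) = (1/2 - 57/4 - 51/2) + 301 = -157/4 + 301 = 1047/4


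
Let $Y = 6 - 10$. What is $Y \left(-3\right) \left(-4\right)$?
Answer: $-48$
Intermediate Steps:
$Y = -4$
$Y \left(-3\right) \left(-4\right) = \left(-4\right) \left(-3\right) \left(-4\right) = 12 \left(-4\right) = -48$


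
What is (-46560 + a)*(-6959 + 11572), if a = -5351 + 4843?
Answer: -217124684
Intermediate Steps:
a = -508
(-46560 + a)*(-6959 + 11572) = (-46560 - 508)*(-6959 + 11572) = -47068*4613 = -217124684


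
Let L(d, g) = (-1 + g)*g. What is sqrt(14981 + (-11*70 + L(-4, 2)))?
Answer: sqrt(14213) ≈ 119.22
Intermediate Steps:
L(d, g) = g*(-1 + g)
sqrt(14981 + (-11*70 + L(-4, 2))) = sqrt(14981 + (-11*70 + 2*(-1 + 2))) = sqrt(14981 + (-770 + 2*1)) = sqrt(14981 + (-770 + 2)) = sqrt(14981 - 768) = sqrt(14213)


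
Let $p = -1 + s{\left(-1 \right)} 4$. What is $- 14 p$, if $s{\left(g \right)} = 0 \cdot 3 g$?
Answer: $14$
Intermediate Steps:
$s{\left(g \right)} = 0$ ($s{\left(g \right)} = 0 g = 0$)
$p = -1$ ($p = -1 + 0 \cdot 4 = -1 + 0 = -1$)
$- 14 p = \left(-14\right) \left(-1\right) = 14$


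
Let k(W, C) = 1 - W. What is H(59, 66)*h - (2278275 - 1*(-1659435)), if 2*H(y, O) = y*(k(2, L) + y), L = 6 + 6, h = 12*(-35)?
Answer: -4656330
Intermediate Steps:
h = -420
L = 12
H(y, O) = y*(-1 + y)/2 (H(y, O) = (y*((1 - 1*2) + y))/2 = (y*((1 - 2) + y))/2 = (y*(-1 + y))/2 = y*(-1 + y)/2)
H(59, 66)*h - (2278275 - 1*(-1659435)) = ((½)*59*(-1 + 59))*(-420) - (2278275 - 1*(-1659435)) = ((½)*59*58)*(-420) - (2278275 + 1659435) = 1711*(-420) - 1*3937710 = -718620 - 3937710 = -4656330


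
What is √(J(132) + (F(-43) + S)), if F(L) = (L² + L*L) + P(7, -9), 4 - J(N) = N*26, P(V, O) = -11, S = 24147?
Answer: √24406 ≈ 156.22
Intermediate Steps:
J(N) = 4 - 26*N (J(N) = 4 - N*26 = 4 - 26*N)
F(L) = -11 + 2*L² (F(L) = (L² + L*L) - 11 = (L² + L²) - 11 = 2*L² - 11 = -11 + 2*L²)
√(J(132) + (F(-43) + S)) = √((4 - 26*132) + ((-11 + 2*(-43)²) + 24147)) = √((4 - 3432) + ((-11 + 2*1849) + 24147)) = √(-3428 + ((-11 + 3698) + 24147)) = √(-3428 + (3687 + 24147)) = √(-3428 + 27834) = √24406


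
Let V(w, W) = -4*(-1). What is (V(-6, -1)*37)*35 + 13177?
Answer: 18357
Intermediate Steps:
V(w, W) = 4
(V(-6, -1)*37)*35 + 13177 = (4*37)*35 + 13177 = 148*35 + 13177 = 5180 + 13177 = 18357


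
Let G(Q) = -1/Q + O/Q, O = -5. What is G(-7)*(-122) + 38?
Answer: -466/7 ≈ -66.571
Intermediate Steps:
G(Q) = -6/Q (G(Q) = -1/Q - 5/Q = -6/Q)
G(-7)*(-122) + 38 = -6/(-7)*(-122) + 38 = -6*(-1/7)*(-122) + 38 = (6/7)*(-122) + 38 = -732/7 + 38 = -466/7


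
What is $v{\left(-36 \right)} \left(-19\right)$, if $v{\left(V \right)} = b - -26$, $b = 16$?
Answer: $-798$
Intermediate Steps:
$v{\left(V \right)} = 42$ ($v{\left(V \right)} = 16 - -26 = 16 + 26 = 42$)
$v{\left(-36 \right)} \left(-19\right) = 42 \left(-19\right) = -798$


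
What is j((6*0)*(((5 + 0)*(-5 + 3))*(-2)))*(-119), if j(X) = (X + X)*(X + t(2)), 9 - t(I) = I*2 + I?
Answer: 0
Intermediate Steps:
t(I) = 9 - 3*I (t(I) = 9 - (I*2 + I) = 9 - (2*I + I) = 9 - 3*I)
j(X) = 2*X*(3 + X) (j(X) = (X + X)*(X + (9 - 3*2)) = (2*X)*(X + (9 - 6)) = (2*X)*(X + 3) = (2*X)*(3 + X) = 2*X*(3 + X))
j((6*0)*(((5 + 0)*(-5 + 3))*(-2)))*(-119) = (2*((6*0)*(((5 + 0)*(-5 + 3))*(-2)))*(3 + (6*0)*(((5 + 0)*(-5 + 3))*(-2))))*(-119) = (2*(0*((5*(-2))*(-2)))*(3 + 0*((5*(-2))*(-2))))*(-119) = (2*(0*(-10*(-2)))*(3 + 0*(-10*(-2))))*(-119) = (2*(0*20)*(3 + 0*20))*(-119) = (2*0*(3 + 0))*(-119) = (2*0*3)*(-119) = 0*(-119) = 0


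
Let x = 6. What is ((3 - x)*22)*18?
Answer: -1188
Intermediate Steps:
((3 - x)*22)*18 = ((3 - 1*6)*22)*18 = ((3 - 6)*22)*18 = -3*22*18 = -66*18 = -1188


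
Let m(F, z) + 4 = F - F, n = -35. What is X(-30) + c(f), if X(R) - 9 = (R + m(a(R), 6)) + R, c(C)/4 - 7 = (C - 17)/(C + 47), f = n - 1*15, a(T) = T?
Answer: 187/3 ≈ 62.333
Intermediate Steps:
f = -50 (f = -35 - 1*15 = -35 - 15 = -50)
c(C) = 28 + 4*(-17 + C)/(47 + C) (c(C) = 28 + 4*((C - 17)/(C + 47)) = 28 + 4*((-17 + C)/(47 + C)) = 28 + 4*(-17 + C)/(47 + C))
m(F, z) = -4 (m(F, z) = -4 + (F - F) = -4 + 0 = -4)
X(R) = 5 + 2*R (X(R) = 9 + ((R - 4) + R) = 9 + ((-4 + R) + R) = 9 + (-4 + 2*R) = 5 + 2*R)
X(-30) + c(f) = (5 + 2*(-30)) + 32*(39 - 50)/(47 - 50) = (5 - 60) + 32*(-11)/(-3) = -55 + 32*(-⅓)*(-11) = -55 + 352/3 = 187/3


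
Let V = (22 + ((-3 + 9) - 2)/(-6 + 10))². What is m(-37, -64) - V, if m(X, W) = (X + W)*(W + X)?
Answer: 9672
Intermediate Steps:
m(X, W) = (W + X)² (m(X, W) = (W + X)*(W + X) = (W + X)²)
V = 529 (V = (22 + (6 - 2)/4)² = (22 + 4*(¼))² = (22 + 1)² = 23² = 529)
m(-37, -64) - V = (-64 - 37)² - 1*529 = (-101)² - 529 = 10201 - 529 = 9672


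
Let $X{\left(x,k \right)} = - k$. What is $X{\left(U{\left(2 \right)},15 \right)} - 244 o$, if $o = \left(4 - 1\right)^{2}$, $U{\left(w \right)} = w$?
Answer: $-2211$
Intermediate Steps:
$o = 9$ ($o = 3^{2} = 9$)
$X{\left(U{\left(2 \right)},15 \right)} - 244 o = \left(-1\right) 15 - 2196 = -15 - 2196 = -2211$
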